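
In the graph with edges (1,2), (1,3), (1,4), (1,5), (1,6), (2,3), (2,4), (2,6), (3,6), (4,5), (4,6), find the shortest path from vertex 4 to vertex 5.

Step 1: Build adjacency list:
  1: 2, 3, 4, 5, 6
  2: 1, 3, 4, 6
  3: 1, 2, 6
  4: 1, 2, 5, 6
  5: 1, 4
  6: 1, 2, 3, 4

Step 2: BFS from vertex 4 to find shortest path to 5:
  vertex 1 reached at distance 1
  vertex 2 reached at distance 1
  vertex 5 reached at distance 1

Step 3: Shortest path: 4 -> 5
Path length: 1 edge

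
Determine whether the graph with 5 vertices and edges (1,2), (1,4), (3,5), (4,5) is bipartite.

Step 1: Attempt 2-coloring using BFS:
  Start at vertex 1, assign color 0
  Color vertex 2 with color 1 (neighbor of 1)
  Color vertex 4 with color 1 (neighbor of 1)
  Color vertex 5 with color 0 (neighbor of 4)
  Color vertex 3 with color 1 (neighbor of 5)

Step 2: 2-coloring succeeded. No conflicts found.
  Set A (color 0): {1, 5}
  Set B (color 1): {2, 3, 4}

The graph is bipartite with partition {1, 5}, {2, 3, 4}.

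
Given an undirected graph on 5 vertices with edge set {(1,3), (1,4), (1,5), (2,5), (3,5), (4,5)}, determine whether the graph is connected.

Step 1: Build adjacency list from edges:
  1: 3, 4, 5
  2: 5
  3: 1, 5
  4: 1, 5
  5: 1, 2, 3, 4

Step 2: Run BFS/DFS from vertex 1:
  Visited: {1, 3, 4, 5, 2}
  Reached 5 of 5 vertices

Step 3: All 5 vertices reached from vertex 1, so the graph is connected.
Answer: Yes, the graph is connected.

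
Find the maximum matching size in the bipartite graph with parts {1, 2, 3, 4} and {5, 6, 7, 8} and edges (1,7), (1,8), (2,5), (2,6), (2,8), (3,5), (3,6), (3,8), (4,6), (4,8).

Step 1: List the neighbors of each left vertex:
  1: 7, 8
  2: 5, 6, 8
  3: 5, 6, 8
  4: 6, 8

Step 2: Greedily match left vertices, then look for augmenting paths:
  Match 1 -- 7
  Match 2 -- 5
  Match 3 -- 6
  Match 4 -- 8
  No augmenting path remains.

Step 3: Verify this is maximum:
  Matching size 4 = min(|L|, |R|) = min(4, 4), which is an upper bound, so this matching is maximum.

Maximum matching: {(1,7), (2,5), (3,6), (4,8)}
Size: 4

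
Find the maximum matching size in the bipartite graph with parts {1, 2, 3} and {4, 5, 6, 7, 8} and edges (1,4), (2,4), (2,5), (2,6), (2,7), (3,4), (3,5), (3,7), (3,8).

Step 1: List the neighbors of each left vertex:
  1: 4
  2: 4, 5, 6, 7
  3: 4, 5, 7, 8

Step 2: Greedily match left vertices, then look for augmenting paths:
  Match 1 -- 4
  Match 2 -- 5
  Match 3 -- 7
  No augmenting path remains.

Step 3: Verify this is maximum:
  Matching size 3 = min(|L|, |R|) = min(3, 5), which is an upper bound, so this matching is maximum.

Maximum matching: {(1,4), (2,5), (3,7)}
Size: 3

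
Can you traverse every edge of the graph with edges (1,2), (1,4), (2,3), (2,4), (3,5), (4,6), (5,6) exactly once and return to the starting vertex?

Step 1: Find the degree of each vertex:
  deg(1) = 2
  deg(2) = 3
  deg(3) = 2
  deg(4) = 3
  deg(5) = 2
  deg(6) = 2

Step 2: Count vertices with odd degree:
  Odd-degree vertices: 2, 4 (2 total)

Step 3: Apply Euler's theorem:
  - Eulerian circuit exists iff graph is connected and all vertices have even degree
  - Eulerian path exists iff graph is connected and has 0 or 2 odd-degree vertices

Graph is connected with exactly 2 odd-degree vertices (2, 4).
Eulerian path exists (starting and ending at the odd-degree vertices), but no Eulerian circuit.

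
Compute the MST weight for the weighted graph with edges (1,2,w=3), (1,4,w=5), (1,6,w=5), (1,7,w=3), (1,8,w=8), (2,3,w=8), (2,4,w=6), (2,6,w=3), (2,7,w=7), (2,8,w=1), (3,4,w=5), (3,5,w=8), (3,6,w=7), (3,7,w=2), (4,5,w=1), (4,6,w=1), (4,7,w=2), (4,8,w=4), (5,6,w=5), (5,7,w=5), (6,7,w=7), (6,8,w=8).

Apply Kruskal's algorithm (sort edges by weight, add if no cycle):

Sorted edges by weight:
  (2,8) w=1
  (4,5) w=1
  (4,6) w=1
  (3,7) w=2
  (4,7) w=2
  (1,2) w=3
  (1,7) w=3
  (2,6) w=3
  (4,8) w=4
  (1,4) w=5
  (1,6) w=5
  (3,4) w=5
  (5,7) w=5
  (5,6) w=5
  (2,4) w=6
  (2,7) w=7
  (3,6) w=7
  (6,7) w=7
  (1,8) w=8
  (2,3) w=8
  (3,5) w=8
  (6,8) w=8

Add edge (2,8) w=1 -- no cycle. Running total: 1
Add edge (4,5) w=1 -- no cycle. Running total: 2
Add edge (4,6) w=1 -- no cycle. Running total: 3
Add edge (3,7) w=2 -- no cycle. Running total: 5
Add edge (4,7) w=2 -- no cycle. Running total: 7
Add edge (1,2) w=3 -- no cycle. Running total: 10
Add edge (1,7) w=3 -- no cycle. Running total: 13

MST edges: (2,8,w=1), (4,5,w=1), (4,6,w=1), (3,7,w=2), (4,7,w=2), (1,2,w=3), (1,7,w=3)
Total MST weight: 1 + 1 + 1 + 2 + 2 + 3 + 3 = 13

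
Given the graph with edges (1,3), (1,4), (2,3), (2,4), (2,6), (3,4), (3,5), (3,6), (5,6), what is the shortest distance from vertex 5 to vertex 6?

Step 1: Build adjacency list:
  1: 3, 4
  2: 3, 4, 6
  3: 1, 2, 4, 5, 6
  4: 1, 2, 3
  5: 3, 6
  6: 2, 3, 5

Step 2: BFS from vertex 5 to find shortest path to 6:
  vertex 3 reached at distance 1
  vertex 6 reached at distance 1

Step 3: Shortest path: 5 -> 6
Path length: 1 edge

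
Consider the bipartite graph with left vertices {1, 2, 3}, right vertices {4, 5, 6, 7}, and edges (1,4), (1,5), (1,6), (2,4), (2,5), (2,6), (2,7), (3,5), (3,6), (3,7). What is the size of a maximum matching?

Step 1: List the neighbors of each left vertex:
  1: 4, 5, 6
  2: 4, 5, 6, 7
  3: 5, 6, 7

Step 2: Greedily match left vertices, then look for augmenting paths:
  Match 1 -- 4
  Match 2 -- 5
  Match 3 -- 6
  No augmenting path remains.

Step 3: Verify this is maximum:
  Matching size 3 = min(|L|, |R|) = min(3, 4), which is an upper bound, so this matching is maximum.

Maximum matching: {(1,4), (2,5), (3,6)}
Size: 3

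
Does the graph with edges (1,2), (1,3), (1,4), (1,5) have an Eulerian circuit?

Step 1: Find the degree of each vertex:
  deg(1) = 4
  deg(2) = 1
  deg(3) = 1
  deg(4) = 1
  deg(5) = 1

Step 2: Count vertices with odd degree:
  Odd-degree vertices: 2, 3, 4, 5 (4 total)

Step 3: Apply Euler's theorem:
  - Eulerian circuit exists iff graph is connected and all vertices have even degree
  - Eulerian path exists iff graph is connected and has 0 or 2 odd-degree vertices

Graph has 4 odd-degree vertices (need 0 or 2).
Neither Eulerian path nor Eulerian circuit exists.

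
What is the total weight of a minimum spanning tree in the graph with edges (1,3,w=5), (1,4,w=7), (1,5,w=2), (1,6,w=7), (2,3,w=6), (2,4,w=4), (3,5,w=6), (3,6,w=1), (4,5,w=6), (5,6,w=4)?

Apply Kruskal's algorithm (sort edges by weight, add if no cycle):

Sorted edges by weight:
  (3,6) w=1
  (1,5) w=2
  (2,4) w=4
  (5,6) w=4
  (1,3) w=5
  (2,3) w=6
  (3,5) w=6
  (4,5) w=6
  (1,4) w=7
  (1,6) w=7

Add edge (3,6) w=1 -- no cycle. Running total: 1
Add edge (1,5) w=2 -- no cycle. Running total: 3
Add edge (2,4) w=4 -- no cycle. Running total: 7
Add edge (5,6) w=4 -- no cycle. Running total: 11
Skip edge (1,3) w=5 -- would create cycle
Add edge (2,3) w=6 -- no cycle. Running total: 17

MST edges: (3,6,w=1), (1,5,w=2), (2,4,w=4), (5,6,w=4), (2,3,w=6)
Total MST weight: 1 + 2 + 4 + 4 + 6 = 17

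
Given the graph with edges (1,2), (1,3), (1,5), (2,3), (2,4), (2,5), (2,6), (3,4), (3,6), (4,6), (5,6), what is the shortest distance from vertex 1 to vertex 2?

Step 1: Build adjacency list:
  1: 2, 3, 5
  2: 1, 3, 4, 5, 6
  3: 1, 2, 4, 6
  4: 2, 3, 6
  5: 1, 2, 6
  6: 2, 3, 4, 5

Step 2: BFS from vertex 1 to find shortest path to 2:
  vertex 2 reached at distance 1

Step 3: Shortest path: 1 -> 2
Path length: 1 edge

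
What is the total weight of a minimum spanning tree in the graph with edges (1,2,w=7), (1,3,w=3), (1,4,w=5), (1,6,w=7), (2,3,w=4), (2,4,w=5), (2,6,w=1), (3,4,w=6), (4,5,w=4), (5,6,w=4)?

Apply Kruskal's algorithm (sort edges by weight, add if no cycle):

Sorted edges by weight:
  (2,6) w=1
  (1,3) w=3
  (2,3) w=4
  (4,5) w=4
  (5,6) w=4
  (1,4) w=5
  (2,4) w=5
  (3,4) w=6
  (1,6) w=7
  (1,2) w=7

Add edge (2,6) w=1 -- no cycle. Running total: 1
Add edge (1,3) w=3 -- no cycle. Running total: 4
Add edge (2,3) w=4 -- no cycle. Running total: 8
Add edge (4,5) w=4 -- no cycle. Running total: 12
Add edge (5,6) w=4 -- no cycle. Running total: 16

MST edges: (2,6,w=1), (1,3,w=3), (2,3,w=4), (4,5,w=4), (5,6,w=4)
Total MST weight: 1 + 3 + 4 + 4 + 4 = 16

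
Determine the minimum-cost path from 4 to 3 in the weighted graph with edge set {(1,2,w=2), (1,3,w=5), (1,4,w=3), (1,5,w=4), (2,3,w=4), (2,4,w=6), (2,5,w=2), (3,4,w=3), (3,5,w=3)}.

Step 1: Build adjacency list with weights:
  1: 2(w=2), 3(w=5), 4(w=3), 5(w=4)
  2: 1(w=2), 3(w=4), 4(w=6), 5(w=2)
  3: 1(w=5), 2(w=4), 4(w=3), 5(w=3)
  4: 1(w=3), 2(w=6), 3(w=3)
  5: 1(w=4), 2(w=2), 3(w=3)

Step 2: Apply Dijkstra's algorithm from vertex 4:
  Visit vertex 4 (distance=0)
    Update dist[1] = 3
    Update dist[2] = 6
    Update dist[3] = 3
  Visit vertex 1 (distance=3)
    Update dist[2] = 5
    Update dist[5] = 7
  Visit vertex 3 (distance=3)
    Update dist[5] = 6

Step 3: Shortest path: 4 -> 3
Total weight: 3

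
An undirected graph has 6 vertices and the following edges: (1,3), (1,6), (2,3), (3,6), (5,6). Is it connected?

Step 1: Build adjacency list from edges:
  1: 3, 6
  2: 3
  3: 1, 2, 6
  4: (none)
  5: 6
  6: 1, 3, 5

Step 2: Run BFS/DFS from vertex 1:
  Visited: {1, 3, 6, 2, 5}
  Reached 5 of 6 vertices

Step 3: Only 5 of 6 vertices reached. Graph is disconnected.
Connected components: {1, 2, 3, 5, 6}, {4}
Answer: No, the graph is not connected (2 components).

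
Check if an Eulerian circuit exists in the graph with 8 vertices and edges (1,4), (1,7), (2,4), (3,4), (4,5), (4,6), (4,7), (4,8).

Step 1: Find the degree of each vertex:
  deg(1) = 2
  deg(2) = 1
  deg(3) = 1
  deg(4) = 7
  deg(5) = 1
  deg(6) = 1
  deg(7) = 2
  deg(8) = 1

Step 2: Count vertices with odd degree:
  Odd-degree vertices: 2, 3, 4, 5, 6, 8 (6 total)

Step 3: Apply Euler's theorem:
  - Eulerian circuit exists iff graph is connected and all vertices have even degree
  - Eulerian path exists iff graph is connected and has 0 or 2 odd-degree vertices

Graph has 6 odd-degree vertices (need 0 or 2).
Neither Eulerian path nor Eulerian circuit exists.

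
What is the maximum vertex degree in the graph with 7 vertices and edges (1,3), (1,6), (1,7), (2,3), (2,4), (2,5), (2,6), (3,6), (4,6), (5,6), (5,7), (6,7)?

Step 1: Count edges incident to each vertex:
  deg(1) = 3 (neighbors: 3, 6, 7)
  deg(2) = 4 (neighbors: 3, 4, 5, 6)
  deg(3) = 3 (neighbors: 1, 2, 6)
  deg(4) = 2 (neighbors: 2, 6)
  deg(5) = 3 (neighbors: 2, 6, 7)
  deg(6) = 6 (neighbors: 1, 2, 3, 4, 5, 7)
  deg(7) = 3 (neighbors: 1, 5, 6)

Step 2: Find maximum:
  max(3, 4, 3, 2, 3, 6, 3) = 6 (vertex 6)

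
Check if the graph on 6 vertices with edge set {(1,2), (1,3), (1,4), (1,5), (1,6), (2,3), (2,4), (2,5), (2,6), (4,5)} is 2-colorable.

Step 1: Attempt 2-coloring using BFS:
  Start at vertex 1, assign color 0
  Color vertex 2 with color 1 (neighbor of 1)
  Color vertex 3 with color 1 (neighbor of 1)
  Color vertex 4 with color 1 (neighbor of 1)
  Color vertex 5 with color 1 (neighbor of 1)
  Color vertex 6 with color 1 (neighbor of 1)

Step 2: Conflict found! Vertices 2 and 3 are adjacent but have the same color.
This means the graph contains an odd cycle.

The graph is NOT bipartite.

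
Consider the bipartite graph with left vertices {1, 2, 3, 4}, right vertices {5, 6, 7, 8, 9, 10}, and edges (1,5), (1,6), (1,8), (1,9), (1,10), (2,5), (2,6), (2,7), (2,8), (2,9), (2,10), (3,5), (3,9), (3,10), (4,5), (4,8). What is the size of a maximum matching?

Step 1: List the neighbors of each left vertex:
  1: 5, 6, 8, 9, 10
  2: 5, 6, 7, 8, 9, 10
  3: 5, 9, 10
  4: 5, 8

Step 2: Greedily match left vertices, then look for augmenting paths:
  Match 1 -- 5
  Match 2 -- 6
  Match 3 -- 9
  Match 4 -- 8
  No augmenting path remains.

Step 3: Verify this is maximum:
  Matching size 4 = min(|L|, |R|) = min(4, 6), which is an upper bound, so this matching is maximum.

Maximum matching: {(1,5), (2,6), (3,9), (4,8)}
Size: 4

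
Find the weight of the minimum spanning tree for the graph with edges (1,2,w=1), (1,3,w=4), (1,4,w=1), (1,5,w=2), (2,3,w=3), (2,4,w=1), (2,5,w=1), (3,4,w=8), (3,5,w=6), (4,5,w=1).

Apply Kruskal's algorithm (sort edges by weight, add if no cycle):

Sorted edges by weight:
  (1,2) w=1
  (1,4) w=1
  (2,4) w=1
  (2,5) w=1
  (4,5) w=1
  (1,5) w=2
  (2,3) w=3
  (1,3) w=4
  (3,5) w=6
  (3,4) w=8

Add edge (1,2) w=1 -- no cycle. Running total: 1
Add edge (1,4) w=1 -- no cycle. Running total: 2
Skip edge (2,4) w=1 -- would create cycle
Add edge (2,5) w=1 -- no cycle. Running total: 3
Skip edge (4,5) w=1 -- would create cycle
Skip edge (1,5) w=2 -- would create cycle
Add edge (2,3) w=3 -- no cycle. Running total: 6

MST edges: (1,2,w=1), (1,4,w=1), (2,5,w=1), (2,3,w=3)
Total MST weight: 1 + 1 + 1 + 3 = 6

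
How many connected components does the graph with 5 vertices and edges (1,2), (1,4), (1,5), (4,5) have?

Step 1: Build adjacency list from edges:
  1: 2, 4, 5
  2: 1
  3: (none)
  4: 1, 5
  5: 1, 4

Step 2: Run BFS/DFS from vertex 1:
  Visited: {1, 2, 4, 5}
  Reached 4 of 5 vertices

Step 3: Only 4 of 5 vertices reached. Graph is disconnected.
Connected components: {1, 2, 4, 5}, {3}
Number of connected components: 2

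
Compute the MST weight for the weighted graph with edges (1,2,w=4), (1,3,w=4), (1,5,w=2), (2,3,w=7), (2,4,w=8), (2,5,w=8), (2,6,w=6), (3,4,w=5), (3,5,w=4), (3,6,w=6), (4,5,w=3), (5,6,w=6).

Apply Kruskal's algorithm (sort edges by weight, add if no cycle):

Sorted edges by weight:
  (1,5) w=2
  (4,5) w=3
  (1,2) w=4
  (1,3) w=4
  (3,5) w=4
  (3,4) w=5
  (2,6) w=6
  (3,6) w=6
  (5,6) w=6
  (2,3) w=7
  (2,5) w=8
  (2,4) w=8

Add edge (1,5) w=2 -- no cycle. Running total: 2
Add edge (4,5) w=3 -- no cycle. Running total: 5
Add edge (1,2) w=4 -- no cycle. Running total: 9
Add edge (1,3) w=4 -- no cycle. Running total: 13
Skip edge (3,5) w=4 -- would create cycle
Skip edge (3,4) w=5 -- would create cycle
Add edge (2,6) w=6 -- no cycle. Running total: 19

MST edges: (1,5,w=2), (4,5,w=3), (1,2,w=4), (1,3,w=4), (2,6,w=6)
Total MST weight: 2 + 3 + 4 + 4 + 6 = 19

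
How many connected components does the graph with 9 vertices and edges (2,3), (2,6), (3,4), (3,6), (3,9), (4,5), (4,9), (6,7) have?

Step 1: Build adjacency list from edges:
  1: (none)
  2: 3, 6
  3: 2, 4, 6, 9
  4: 3, 5, 9
  5: 4
  6: 2, 3, 7
  7: 6
  8: (none)
  9: 3, 4

Step 2: Run BFS/DFS from vertex 1:
  Visited: {1}
  Reached 1 of 9 vertices

Step 3: Only 1 of 9 vertices reached. Graph is disconnected.
Connected components: {1}, {2, 3, 4, 5, 6, 7, 9}, {8}
Number of connected components: 3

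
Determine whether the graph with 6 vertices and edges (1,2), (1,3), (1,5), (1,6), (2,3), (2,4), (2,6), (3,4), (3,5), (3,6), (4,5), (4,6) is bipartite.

Step 1: Attempt 2-coloring using BFS:
  Start at vertex 1, assign color 0
  Color vertex 2 with color 1 (neighbor of 1)
  Color vertex 3 with color 1 (neighbor of 1)
  Color vertex 5 with color 1 (neighbor of 1)
  Color vertex 6 with color 1 (neighbor of 1)

Step 2: Conflict found! Vertices 2 and 3 are adjacent but have the same color.
This means the graph contains an odd cycle.

The graph is NOT bipartite.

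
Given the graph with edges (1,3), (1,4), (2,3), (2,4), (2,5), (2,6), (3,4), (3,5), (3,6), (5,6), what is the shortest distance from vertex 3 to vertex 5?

Step 1: Build adjacency list:
  1: 3, 4
  2: 3, 4, 5, 6
  3: 1, 2, 4, 5, 6
  4: 1, 2, 3
  5: 2, 3, 6
  6: 2, 3, 5

Step 2: BFS from vertex 3 to find shortest path to 5:
  vertex 1 reached at distance 1
  vertex 2 reached at distance 1
  vertex 4 reached at distance 1
  vertex 5 reached at distance 1

Step 3: Shortest path: 3 -> 5
Path length: 1 edge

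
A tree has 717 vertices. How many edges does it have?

A tree on n vertices always has exactly n - 1 edges.
For n = 717: edges = 717 - 1 = 716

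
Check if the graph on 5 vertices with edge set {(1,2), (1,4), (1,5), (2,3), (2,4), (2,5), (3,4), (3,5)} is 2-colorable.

Step 1: Attempt 2-coloring using BFS:
  Start at vertex 1, assign color 0
  Color vertex 2 with color 1 (neighbor of 1)
  Color vertex 4 with color 1 (neighbor of 1)
  Color vertex 5 with color 1 (neighbor of 1)
  Color vertex 3 with color 0 (neighbor of 2)

Step 2: Conflict found! Vertices 2 and 4 are adjacent but have the same color.
This means the graph contains an odd cycle.

The graph is NOT bipartite.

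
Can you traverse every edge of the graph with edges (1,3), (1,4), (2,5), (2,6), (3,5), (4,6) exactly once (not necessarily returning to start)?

Step 1: Find the degree of each vertex:
  deg(1) = 2
  deg(2) = 2
  deg(3) = 2
  deg(4) = 2
  deg(5) = 2
  deg(6) = 2

Step 2: Count vertices with odd degree:
  All vertices have even degree (0 odd-degree vertices)

Step 3: Apply Euler's theorem:
  - Eulerian circuit exists iff graph is connected and all vertices have even degree
  - Eulerian path exists iff graph is connected and has 0 or 2 odd-degree vertices

Graph is connected with 0 odd-degree vertices.
Both Eulerian circuit and Eulerian path exist.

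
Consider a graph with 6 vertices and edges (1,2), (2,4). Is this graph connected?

Step 1: Build adjacency list from edges:
  1: 2
  2: 1, 4
  3: (none)
  4: 2
  5: (none)
  6: (none)

Step 2: Run BFS/DFS from vertex 1:
  Visited: {1, 2, 4}
  Reached 3 of 6 vertices

Step 3: Only 3 of 6 vertices reached. Graph is disconnected.
Connected components: {1, 2, 4}, {3}, {5}, {6}
Answer: No, the graph is not connected (4 components).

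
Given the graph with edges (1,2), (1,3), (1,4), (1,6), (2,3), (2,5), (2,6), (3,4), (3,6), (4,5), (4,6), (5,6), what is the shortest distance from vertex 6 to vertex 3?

Step 1: Build adjacency list:
  1: 2, 3, 4, 6
  2: 1, 3, 5, 6
  3: 1, 2, 4, 6
  4: 1, 3, 5, 6
  5: 2, 4, 6
  6: 1, 2, 3, 4, 5

Step 2: BFS from vertex 6 to find shortest path to 3:
  vertex 1 reached at distance 1
  vertex 2 reached at distance 1
  vertex 3 reached at distance 1

Step 3: Shortest path: 6 -> 3
Path length: 1 edge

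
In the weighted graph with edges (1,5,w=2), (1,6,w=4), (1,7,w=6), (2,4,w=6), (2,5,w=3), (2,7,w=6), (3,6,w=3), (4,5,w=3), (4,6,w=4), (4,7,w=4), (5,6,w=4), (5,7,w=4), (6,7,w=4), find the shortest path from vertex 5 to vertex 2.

Step 1: Build adjacency list with weights:
  1: 5(w=2), 6(w=4), 7(w=6)
  2: 4(w=6), 5(w=3), 7(w=6)
  3: 6(w=3)
  4: 2(w=6), 5(w=3), 6(w=4), 7(w=4)
  5: 1(w=2), 2(w=3), 4(w=3), 6(w=4), 7(w=4)
  6: 1(w=4), 3(w=3), 4(w=4), 5(w=4), 7(w=4)
  7: 1(w=6), 2(w=6), 4(w=4), 5(w=4), 6(w=4)

Step 2: Apply Dijkstra's algorithm from vertex 5:
  Visit vertex 5 (distance=0)
    Update dist[1] = 2
    Update dist[2] = 3
    Update dist[4] = 3
    Update dist[6] = 4
    Update dist[7] = 4
  Visit vertex 1 (distance=2)
  Visit vertex 2 (distance=3)

Step 3: Shortest path: 5 -> 2
Total weight: 3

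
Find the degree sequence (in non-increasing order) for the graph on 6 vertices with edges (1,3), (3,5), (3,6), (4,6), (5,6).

Step 1: Count edges incident to each vertex:
  deg(1) = 1 (neighbors: 3)
  deg(2) = 0 (neighbors: none)
  deg(3) = 3 (neighbors: 1, 5, 6)
  deg(4) = 1 (neighbors: 6)
  deg(5) = 2 (neighbors: 3, 6)
  deg(6) = 3 (neighbors: 3, 4, 5)

Step 2: Sort degrees in non-increasing order:
  Degrees: [1, 0, 3, 1, 2, 3] -> sorted: [3, 3, 2, 1, 1, 0]

Degree sequence: [3, 3, 2, 1, 1, 0]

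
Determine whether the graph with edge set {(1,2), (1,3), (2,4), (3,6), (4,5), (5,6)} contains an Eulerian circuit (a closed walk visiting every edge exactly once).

Step 1: Find the degree of each vertex:
  deg(1) = 2
  deg(2) = 2
  deg(3) = 2
  deg(4) = 2
  deg(5) = 2
  deg(6) = 2

Step 2: Count vertices with odd degree:
  All vertices have even degree (0 odd-degree vertices)

Step 3: Apply Euler's theorem:
  - Eulerian circuit exists iff graph is connected and all vertices have even degree
  - Eulerian path exists iff graph is connected and has 0 or 2 odd-degree vertices

Graph is connected with 0 odd-degree vertices.
Both Eulerian circuit and Eulerian path exist.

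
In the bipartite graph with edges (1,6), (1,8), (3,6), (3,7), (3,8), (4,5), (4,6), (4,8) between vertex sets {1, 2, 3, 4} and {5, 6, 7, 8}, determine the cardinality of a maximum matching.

Step 1: List the neighbors of each left vertex:
  1: 6, 8
  2: (none)
  3: 6, 7, 8
  4: 5, 6, 8

Step 2: Greedily match left vertices, then look for augmenting paths:
  Match 1 -- 6
  Match 3 -- 7
  Match 4 -- 5
  No augmenting path remains.

Step 3: Verify this is maximum:
  Matching has size 3. The vertex set {1, 3, 4} covers every edge and has size 3; any matching has at most one edge per cover vertex, so 3 is maximum (König's theorem).

Maximum matching: {(1,6), (3,7), (4,5)}
Size: 3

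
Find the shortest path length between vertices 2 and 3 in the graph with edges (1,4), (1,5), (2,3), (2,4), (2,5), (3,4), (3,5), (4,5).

Step 1: Build adjacency list:
  1: 4, 5
  2: 3, 4, 5
  3: 2, 4, 5
  4: 1, 2, 3, 5
  5: 1, 2, 3, 4

Step 2: BFS from vertex 2 to find shortest path to 3:
  vertex 3 reached at distance 1

Step 3: Shortest path: 2 -> 3
Path length: 1 edge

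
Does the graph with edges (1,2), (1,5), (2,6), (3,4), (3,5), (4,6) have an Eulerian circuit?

Step 1: Find the degree of each vertex:
  deg(1) = 2
  deg(2) = 2
  deg(3) = 2
  deg(4) = 2
  deg(5) = 2
  deg(6) = 2

Step 2: Count vertices with odd degree:
  All vertices have even degree (0 odd-degree vertices)

Step 3: Apply Euler's theorem:
  - Eulerian circuit exists iff graph is connected and all vertices have even degree
  - Eulerian path exists iff graph is connected and has 0 or 2 odd-degree vertices

Graph is connected with 0 odd-degree vertices.
Both Eulerian circuit and Eulerian path exist.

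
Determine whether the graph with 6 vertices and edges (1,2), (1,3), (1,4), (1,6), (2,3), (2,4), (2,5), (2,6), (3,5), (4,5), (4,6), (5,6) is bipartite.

Step 1: Attempt 2-coloring using BFS:
  Start at vertex 1, assign color 0
  Color vertex 2 with color 1 (neighbor of 1)
  Color vertex 3 with color 1 (neighbor of 1)
  Color vertex 4 with color 1 (neighbor of 1)
  Color vertex 6 with color 1 (neighbor of 1)

Step 2: Conflict found! Vertices 2 and 3 are adjacent but have the same color.
This means the graph contains an odd cycle.

The graph is NOT bipartite.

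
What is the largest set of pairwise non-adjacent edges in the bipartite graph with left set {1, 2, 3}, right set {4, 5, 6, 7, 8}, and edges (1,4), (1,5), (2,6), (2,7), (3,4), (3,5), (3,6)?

Step 1: List the neighbors of each left vertex:
  1: 4, 5
  2: 6, 7
  3: 4, 5, 6

Step 2: Greedily match left vertices, then look for augmenting paths:
  Match 1 -- 4
  Match 2 -- 6
  Match 3 -- 5
  No augmenting path remains.

Step 3: Verify this is maximum:
  Matching size 3 = min(|L|, |R|) = min(3, 5), which is an upper bound, so this matching is maximum.

Maximum matching: {(1,4), (2,6), (3,5)}
Size: 3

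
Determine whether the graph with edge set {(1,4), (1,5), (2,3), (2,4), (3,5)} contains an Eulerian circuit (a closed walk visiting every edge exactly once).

Step 1: Find the degree of each vertex:
  deg(1) = 2
  deg(2) = 2
  deg(3) = 2
  deg(4) = 2
  deg(5) = 2

Step 2: Count vertices with odd degree:
  All vertices have even degree (0 odd-degree vertices)

Step 3: Apply Euler's theorem:
  - Eulerian circuit exists iff graph is connected and all vertices have even degree
  - Eulerian path exists iff graph is connected and has 0 or 2 odd-degree vertices

Graph is connected with 0 odd-degree vertices.
Both Eulerian circuit and Eulerian path exist.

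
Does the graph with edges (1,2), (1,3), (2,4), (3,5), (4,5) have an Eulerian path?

Step 1: Find the degree of each vertex:
  deg(1) = 2
  deg(2) = 2
  deg(3) = 2
  deg(4) = 2
  deg(5) = 2

Step 2: Count vertices with odd degree:
  All vertices have even degree (0 odd-degree vertices)

Step 3: Apply Euler's theorem:
  - Eulerian circuit exists iff graph is connected and all vertices have even degree
  - Eulerian path exists iff graph is connected and has 0 or 2 odd-degree vertices

Graph is connected with 0 odd-degree vertices.
Both Eulerian circuit and Eulerian path exist.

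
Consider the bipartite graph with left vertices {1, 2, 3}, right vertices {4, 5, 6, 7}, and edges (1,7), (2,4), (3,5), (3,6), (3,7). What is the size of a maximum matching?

Step 1: List the neighbors of each left vertex:
  1: 7
  2: 4
  3: 5, 6, 7

Step 2: Greedily match left vertices, then look for augmenting paths:
  Match 1 -- 7
  Match 2 -- 4
  Match 3 -- 5
  No augmenting path remains.

Step 3: Verify this is maximum:
  Matching size 3 = min(|L|, |R|) = min(3, 4), which is an upper bound, so this matching is maximum.

Maximum matching: {(1,7), (2,4), (3,5)}
Size: 3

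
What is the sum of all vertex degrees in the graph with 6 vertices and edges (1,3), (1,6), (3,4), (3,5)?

Step 1: Count edges incident to each vertex:
  deg(1) = 2 (neighbors: 3, 6)
  deg(2) = 0 (neighbors: none)
  deg(3) = 3 (neighbors: 1, 4, 5)
  deg(4) = 1 (neighbors: 3)
  deg(5) = 1 (neighbors: 3)
  deg(6) = 1 (neighbors: 1)

Step 2: Sum all degrees:
  2 + 0 + 3 + 1 + 1 + 1 = 8

Verification: sum of degrees = 2 * |E| = 2 * 4 = 8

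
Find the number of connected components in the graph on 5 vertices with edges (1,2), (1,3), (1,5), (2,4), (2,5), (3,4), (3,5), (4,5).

Step 1: Build adjacency list from edges:
  1: 2, 3, 5
  2: 1, 4, 5
  3: 1, 4, 5
  4: 2, 3, 5
  5: 1, 2, 3, 4

Step 2: Run BFS/DFS from vertex 1:
  Visited: {1, 2, 3, 5, 4}
  Reached 5 of 5 vertices

Step 3: All 5 vertices reached from vertex 1, so the graph is connected.
Number of connected components: 1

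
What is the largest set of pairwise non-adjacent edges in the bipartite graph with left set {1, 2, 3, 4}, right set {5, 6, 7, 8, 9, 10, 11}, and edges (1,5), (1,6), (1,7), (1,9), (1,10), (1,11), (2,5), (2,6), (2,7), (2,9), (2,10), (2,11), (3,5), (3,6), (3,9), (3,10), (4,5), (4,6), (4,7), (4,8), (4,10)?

Step 1: List the neighbors of each left vertex:
  1: 5, 6, 7, 9, 10, 11
  2: 5, 6, 7, 9, 10, 11
  3: 5, 6, 9, 10
  4: 5, 6, 7, 8, 10

Step 2: Greedily match left vertices, then look for augmenting paths:
  Match 1 -- 5
  Match 2 -- 6
  Match 3 -- 9
  Match 4 -- 7
  No augmenting path remains.

Step 3: Verify this is maximum:
  Matching size 4 = min(|L|, |R|) = min(4, 7), which is an upper bound, so this matching is maximum.

Maximum matching: {(1,5), (2,6), (3,9), (4,7)}
Size: 4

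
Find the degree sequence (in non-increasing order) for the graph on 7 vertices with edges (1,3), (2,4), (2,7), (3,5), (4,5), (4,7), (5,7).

Step 1: Count edges incident to each vertex:
  deg(1) = 1 (neighbors: 3)
  deg(2) = 2 (neighbors: 4, 7)
  deg(3) = 2 (neighbors: 1, 5)
  deg(4) = 3 (neighbors: 2, 5, 7)
  deg(5) = 3 (neighbors: 3, 4, 7)
  deg(6) = 0 (neighbors: none)
  deg(7) = 3 (neighbors: 2, 4, 5)

Step 2: Sort degrees in non-increasing order:
  Degrees: [1, 2, 2, 3, 3, 0, 3] -> sorted: [3, 3, 3, 2, 2, 1, 0]

Degree sequence: [3, 3, 3, 2, 2, 1, 0]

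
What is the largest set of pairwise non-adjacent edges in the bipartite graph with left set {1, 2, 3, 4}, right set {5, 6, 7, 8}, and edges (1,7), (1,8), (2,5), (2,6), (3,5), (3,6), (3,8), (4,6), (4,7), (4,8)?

Step 1: List the neighbors of each left vertex:
  1: 7, 8
  2: 5, 6
  3: 5, 6, 8
  4: 6, 7, 8

Step 2: Greedily match left vertices, then look for augmenting paths:
  Match 1 -- 7
  Match 2 -- 5
  Match 3 -- 6
  Match 4 -- 8
  No augmenting path remains.

Step 3: Verify this is maximum:
  Matching size 4 = min(|L|, |R|) = min(4, 4), which is an upper bound, so this matching is maximum.

Maximum matching: {(1,7), (2,5), (3,6), (4,8)}
Size: 4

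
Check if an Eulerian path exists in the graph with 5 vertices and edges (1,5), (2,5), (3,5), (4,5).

Step 1: Find the degree of each vertex:
  deg(1) = 1
  deg(2) = 1
  deg(3) = 1
  deg(4) = 1
  deg(5) = 4

Step 2: Count vertices with odd degree:
  Odd-degree vertices: 1, 2, 3, 4 (4 total)

Step 3: Apply Euler's theorem:
  - Eulerian circuit exists iff graph is connected and all vertices have even degree
  - Eulerian path exists iff graph is connected and has 0 or 2 odd-degree vertices

Graph has 4 odd-degree vertices (need 0 or 2).
Neither Eulerian path nor Eulerian circuit exists.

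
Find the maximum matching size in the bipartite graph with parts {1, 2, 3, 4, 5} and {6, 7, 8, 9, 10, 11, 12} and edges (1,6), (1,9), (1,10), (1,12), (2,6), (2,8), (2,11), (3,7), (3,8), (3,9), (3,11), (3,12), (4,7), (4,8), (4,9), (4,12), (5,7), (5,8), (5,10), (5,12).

Step 1: List the neighbors of each left vertex:
  1: 6, 9, 10, 12
  2: 6, 8, 11
  3: 7, 8, 9, 11, 12
  4: 7, 8, 9, 12
  5: 7, 8, 10, 12

Step 2: Greedily match left vertices, then look for augmenting paths:
  Match 1 -- 6
  Match 2 -- 8
  Match 3 -- 7
  Match 4 -- 9
  Match 5 -- 10
  No augmenting path remains.

Step 3: Verify this is maximum:
  Matching size 5 = min(|L|, |R|) = min(5, 7), which is an upper bound, so this matching is maximum.

Maximum matching: {(1,6), (2,8), (3,7), (4,9), (5,10)}
Size: 5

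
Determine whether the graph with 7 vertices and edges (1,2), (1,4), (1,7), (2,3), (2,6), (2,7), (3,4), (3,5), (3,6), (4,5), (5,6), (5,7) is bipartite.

Step 1: Attempt 2-coloring using BFS:
  Start at vertex 1, assign color 0
  Color vertex 2 with color 1 (neighbor of 1)
  Color vertex 4 with color 1 (neighbor of 1)
  Color vertex 7 with color 1 (neighbor of 1)
  Color vertex 3 with color 0 (neighbor of 2)
  Color vertex 6 with color 0 (neighbor of 2)

Step 2: Conflict found! Vertices 2 and 7 are adjacent but have the same color.
This means the graph contains an odd cycle.

The graph is NOT bipartite.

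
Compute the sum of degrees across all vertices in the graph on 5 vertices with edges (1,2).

Step 1: Count edges incident to each vertex:
  deg(1) = 1 (neighbors: 2)
  deg(2) = 1 (neighbors: 1)
  deg(3) = 0 (neighbors: none)
  deg(4) = 0 (neighbors: none)
  deg(5) = 0 (neighbors: none)

Step 2: Sum all degrees:
  1 + 1 + 0 + 0 + 0 = 2

Verification: sum of degrees = 2 * |E| = 2 * 1 = 2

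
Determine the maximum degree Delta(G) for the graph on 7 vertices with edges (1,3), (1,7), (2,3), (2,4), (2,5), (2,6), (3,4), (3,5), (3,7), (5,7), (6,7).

Step 1: Count edges incident to each vertex:
  deg(1) = 2 (neighbors: 3, 7)
  deg(2) = 4 (neighbors: 3, 4, 5, 6)
  deg(3) = 5 (neighbors: 1, 2, 4, 5, 7)
  deg(4) = 2 (neighbors: 2, 3)
  deg(5) = 3 (neighbors: 2, 3, 7)
  deg(6) = 2 (neighbors: 2, 7)
  deg(7) = 4 (neighbors: 1, 3, 5, 6)

Step 2: Find maximum:
  max(2, 4, 5, 2, 3, 2, 4) = 5 (vertex 3)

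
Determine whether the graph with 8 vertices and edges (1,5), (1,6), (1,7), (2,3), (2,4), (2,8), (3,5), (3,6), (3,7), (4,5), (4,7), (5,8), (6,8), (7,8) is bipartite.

Step 1: Attempt 2-coloring using BFS:
  Start at vertex 1, assign color 0
  Color vertex 5 with color 1 (neighbor of 1)
  Color vertex 6 with color 1 (neighbor of 1)
  Color vertex 7 with color 1 (neighbor of 1)
  Color vertex 3 with color 0 (neighbor of 5)
  Color vertex 4 with color 0 (neighbor of 5)
  Color vertex 8 with color 0 (neighbor of 5)
  Color vertex 2 with color 1 (neighbor of 3)

Step 2: 2-coloring succeeded. No conflicts found.
  Set A (color 0): {1, 3, 4, 8}
  Set B (color 1): {2, 5, 6, 7}

The graph is bipartite with partition {1, 3, 4, 8}, {2, 5, 6, 7}.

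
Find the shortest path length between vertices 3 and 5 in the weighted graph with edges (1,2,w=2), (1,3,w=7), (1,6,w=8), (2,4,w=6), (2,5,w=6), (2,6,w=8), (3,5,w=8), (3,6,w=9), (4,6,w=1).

Step 1: Build adjacency list with weights:
  1: 2(w=2), 3(w=7), 6(w=8)
  2: 1(w=2), 4(w=6), 5(w=6), 6(w=8)
  3: 1(w=7), 5(w=8), 6(w=9)
  4: 2(w=6), 6(w=1)
  5: 2(w=6), 3(w=8)
  6: 1(w=8), 2(w=8), 3(w=9), 4(w=1)

Step 2: Apply Dijkstra's algorithm from vertex 3:
  Visit vertex 3 (distance=0)
    Update dist[1] = 7
    Update dist[5] = 8
    Update dist[6] = 9
  Visit vertex 1 (distance=7)
    Update dist[2] = 9
  Visit vertex 5 (distance=8)

Step 3: Shortest path: 3 -> 5
Total weight: 8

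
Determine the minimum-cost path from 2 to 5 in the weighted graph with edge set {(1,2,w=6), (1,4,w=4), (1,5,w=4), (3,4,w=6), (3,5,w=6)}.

Step 1: Build adjacency list with weights:
  1: 2(w=6), 4(w=4), 5(w=4)
  2: 1(w=6)
  3: 4(w=6), 5(w=6)
  4: 1(w=4), 3(w=6)
  5: 1(w=4), 3(w=6)

Step 2: Apply Dijkstra's algorithm from vertex 2:
  Visit vertex 2 (distance=0)
    Update dist[1] = 6
  Visit vertex 1 (distance=6)
    Update dist[4] = 10
    Update dist[5] = 10
  Visit vertex 4 (distance=10)
    Update dist[3] = 16
  Visit vertex 5 (distance=10)

Step 3: Shortest path: 2 -> 1 -> 5
Total weight: 6 + 4 = 10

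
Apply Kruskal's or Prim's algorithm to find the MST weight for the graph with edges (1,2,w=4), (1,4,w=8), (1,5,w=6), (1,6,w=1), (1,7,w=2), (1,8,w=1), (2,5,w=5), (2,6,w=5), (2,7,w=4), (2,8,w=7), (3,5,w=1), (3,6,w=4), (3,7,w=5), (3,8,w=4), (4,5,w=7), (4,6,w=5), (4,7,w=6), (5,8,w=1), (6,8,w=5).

Apply Kruskal's algorithm (sort edges by weight, add if no cycle):

Sorted edges by weight:
  (1,8) w=1
  (1,6) w=1
  (3,5) w=1
  (5,8) w=1
  (1,7) w=2
  (1,2) w=4
  (2,7) w=4
  (3,6) w=4
  (3,8) w=4
  (2,5) w=5
  (2,6) w=5
  (3,7) w=5
  (4,6) w=5
  (6,8) w=5
  (1,5) w=6
  (4,7) w=6
  (2,8) w=7
  (4,5) w=7
  (1,4) w=8

Add edge (1,8) w=1 -- no cycle. Running total: 1
Add edge (1,6) w=1 -- no cycle. Running total: 2
Add edge (3,5) w=1 -- no cycle. Running total: 3
Add edge (5,8) w=1 -- no cycle. Running total: 4
Add edge (1,7) w=2 -- no cycle. Running total: 6
Add edge (1,2) w=4 -- no cycle. Running total: 10
Skip edge (2,7) w=4 -- would create cycle
Skip edge (3,6) w=4 -- would create cycle
Skip edge (3,8) w=4 -- would create cycle
Skip edge (2,5) w=5 -- would create cycle
Skip edge (2,6) w=5 -- would create cycle
Skip edge (3,7) w=5 -- would create cycle
Add edge (4,6) w=5 -- no cycle. Running total: 15

MST edges: (1,8,w=1), (1,6,w=1), (3,5,w=1), (5,8,w=1), (1,7,w=2), (1,2,w=4), (4,6,w=5)
Total MST weight: 1 + 1 + 1 + 1 + 2 + 4 + 5 = 15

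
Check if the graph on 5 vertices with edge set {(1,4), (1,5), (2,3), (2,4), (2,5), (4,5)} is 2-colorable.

Step 1: Attempt 2-coloring using BFS:
  Start at vertex 1, assign color 0
  Color vertex 4 with color 1 (neighbor of 1)
  Color vertex 5 with color 1 (neighbor of 1)
  Color vertex 2 with color 0 (neighbor of 4)

Step 2: Conflict found! Vertices 4 and 5 are adjacent but have the same color.
This means the graph contains an odd cycle.

The graph is NOT bipartite.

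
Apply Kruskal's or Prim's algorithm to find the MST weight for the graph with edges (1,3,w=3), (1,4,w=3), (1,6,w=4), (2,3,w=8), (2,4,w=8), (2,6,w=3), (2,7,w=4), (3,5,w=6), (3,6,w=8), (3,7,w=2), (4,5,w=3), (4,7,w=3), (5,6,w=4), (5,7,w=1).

Apply Kruskal's algorithm (sort edges by weight, add if no cycle):

Sorted edges by weight:
  (5,7) w=1
  (3,7) w=2
  (1,3) w=3
  (1,4) w=3
  (2,6) w=3
  (4,5) w=3
  (4,7) w=3
  (1,6) w=4
  (2,7) w=4
  (5,6) w=4
  (3,5) w=6
  (2,3) w=8
  (2,4) w=8
  (3,6) w=8

Add edge (5,7) w=1 -- no cycle. Running total: 1
Add edge (3,7) w=2 -- no cycle. Running total: 3
Add edge (1,3) w=3 -- no cycle. Running total: 6
Add edge (1,4) w=3 -- no cycle. Running total: 9
Add edge (2,6) w=3 -- no cycle. Running total: 12
Skip edge (4,5) w=3 -- would create cycle
Skip edge (4,7) w=3 -- would create cycle
Add edge (1,6) w=4 -- no cycle. Running total: 16

MST edges: (5,7,w=1), (3,7,w=2), (1,3,w=3), (1,4,w=3), (2,6,w=3), (1,6,w=4)
Total MST weight: 1 + 2 + 3 + 3 + 3 + 4 = 16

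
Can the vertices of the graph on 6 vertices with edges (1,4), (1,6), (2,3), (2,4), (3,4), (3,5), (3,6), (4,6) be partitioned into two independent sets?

Step 1: Attempt 2-coloring using BFS:
  Start at vertex 1, assign color 0
  Color vertex 4 with color 1 (neighbor of 1)
  Color vertex 6 with color 1 (neighbor of 1)
  Color vertex 2 with color 0 (neighbor of 4)
  Color vertex 3 with color 0 (neighbor of 4)

Step 2: Conflict found! Vertices 4 and 6 are adjacent but have the same color.
This means the graph contains an odd cycle.

The graph is NOT bipartite.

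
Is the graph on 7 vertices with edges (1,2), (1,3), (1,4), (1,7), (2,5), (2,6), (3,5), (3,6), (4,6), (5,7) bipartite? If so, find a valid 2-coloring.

Step 1: Attempt 2-coloring using BFS:
  Start at vertex 1, assign color 0
  Color vertex 2 with color 1 (neighbor of 1)
  Color vertex 3 with color 1 (neighbor of 1)
  Color vertex 4 with color 1 (neighbor of 1)
  Color vertex 7 with color 1 (neighbor of 1)
  Color vertex 5 with color 0 (neighbor of 2)
  Color vertex 6 with color 0 (neighbor of 2)

Step 2: 2-coloring succeeded. No conflicts found.
  Set A (color 0): {1, 5, 6}
  Set B (color 1): {2, 3, 4, 7}

The graph is bipartite with partition {1, 5, 6}, {2, 3, 4, 7}.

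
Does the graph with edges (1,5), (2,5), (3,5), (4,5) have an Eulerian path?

Step 1: Find the degree of each vertex:
  deg(1) = 1
  deg(2) = 1
  deg(3) = 1
  deg(4) = 1
  deg(5) = 4

Step 2: Count vertices with odd degree:
  Odd-degree vertices: 1, 2, 3, 4 (4 total)

Step 3: Apply Euler's theorem:
  - Eulerian circuit exists iff graph is connected and all vertices have even degree
  - Eulerian path exists iff graph is connected and has 0 or 2 odd-degree vertices

Graph has 4 odd-degree vertices (need 0 or 2).
Neither Eulerian path nor Eulerian circuit exists.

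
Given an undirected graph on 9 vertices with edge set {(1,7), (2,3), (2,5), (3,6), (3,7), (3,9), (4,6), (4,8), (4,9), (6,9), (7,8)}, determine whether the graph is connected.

Step 1: Build adjacency list from edges:
  1: 7
  2: 3, 5
  3: 2, 6, 7, 9
  4: 6, 8, 9
  5: 2
  6: 3, 4, 9
  7: 1, 3, 8
  8: 4, 7
  9: 3, 4, 6

Step 2: Run BFS/DFS from vertex 1:
  Visited: {1, 7, 3, 8, 2, 6, 9, 4, 5}
  Reached 9 of 9 vertices

Step 3: All 9 vertices reached from vertex 1, so the graph is connected.
Answer: Yes, the graph is connected.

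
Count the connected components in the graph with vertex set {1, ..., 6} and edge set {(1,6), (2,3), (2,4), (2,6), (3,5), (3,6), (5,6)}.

Step 1: Build adjacency list from edges:
  1: 6
  2: 3, 4, 6
  3: 2, 5, 6
  4: 2
  5: 3, 6
  6: 1, 2, 3, 5

Step 2: Run BFS/DFS from vertex 1:
  Visited: {1, 6, 2, 3, 5, 4}
  Reached 6 of 6 vertices

Step 3: All 6 vertices reached from vertex 1, so the graph is connected.
Number of connected components: 1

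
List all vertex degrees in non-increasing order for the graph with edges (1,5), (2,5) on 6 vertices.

Step 1: Count edges incident to each vertex:
  deg(1) = 1 (neighbors: 5)
  deg(2) = 1 (neighbors: 5)
  deg(3) = 0 (neighbors: none)
  deg(4) = 0 (neighbors: none)
  deg(5) = 2 (neighbors: 1, 2)
  deg(6) = 0 (neighbors: none)

Step 2: Sort degrees in non-increasing order:
  Degrees: [1, 1, 0, 0, 2, 0] -> sorted: [2, 1, 1, 0, 0, 0]

Degree sequence: [2, 1, 1, 0, 0, 0]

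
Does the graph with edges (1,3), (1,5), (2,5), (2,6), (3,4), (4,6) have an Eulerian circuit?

Step 1: Find the degree of each vertex:
  deg(1) = 2
  deg(2) = 2
  deg(3) = 2
  deg(4) = 2
  deg(5) = 2
  deg(6) = 2

Step 2: Count vertices with odd degree:
  All vertices have even degree (0 odd-degree vertices)

Step 3: Apply Euler's theorem:
  - Eulerian circuit exists iff graph is connected and all vertices have even degree
  - Eulerian path exists iff graph is connected and has 0 or 2 odd-degree vertices

Graph is connected with 0 odd-degree vertices.
Both Eulerian circuit and Eulerian path exist.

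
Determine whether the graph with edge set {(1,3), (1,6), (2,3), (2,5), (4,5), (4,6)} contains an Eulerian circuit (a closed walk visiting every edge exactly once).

Step 1: Find the degree of each vertex:
  deg(1) = 2
  deg(2) = 2
  deg(3) = 2
  deg(4) = 2
  deg(5) = 2
  deg(6) = 2

Step 2: Count vertices with odd degree:
  All vertices have even degree (0 odd-degree vertices)

Step 3: Apply Euler's theorem:
  - Eulerian circuit exists iff graph is connected and all vertices have even degree
  - Eulerian path exists iff graph is connected and has 0 or 2 odd-degree vertices

Graph is connected with 0 odd-degree vertices.
Both Eulerian circuit and Eulerian path exist.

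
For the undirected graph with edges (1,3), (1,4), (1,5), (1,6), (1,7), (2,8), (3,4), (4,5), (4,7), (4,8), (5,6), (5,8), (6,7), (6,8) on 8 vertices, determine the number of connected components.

Step 1: Build adjacency list from edges:
  1: 3, 4, 5, 6, 7
  2: 8
  3: 1, 4
  4: 1, 3, 5, 7, 8
  5: 1, 4, 6, 8
  6: 1, 5, 7, 8
  7: 1, 4, 6
  8: 2, 4, 5, 6

Step 2: Run BFS/DFS from vertex 1:
  Visited: {1, 3, 4, 5, 6, 7, 8, 2}
  Reached 8 of 8 vertices

Step 3: All 8 vertices reached from vertex 1, so the graph is connected.
Number of connected components: 1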